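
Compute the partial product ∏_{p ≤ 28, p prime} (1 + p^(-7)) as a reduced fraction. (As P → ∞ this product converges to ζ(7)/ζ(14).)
∏ = 1213055423679013780431254747580653474818754487990016/1203084832226034935165248483197620256588271403484375

The primes p ≤ 28 are [2, 3, 5, 7, 11, 13, 17, 19, 23]. For each, (1 + 1/p^7) = (p^7 + 1)/p^7. Multiplying these fractions over p ∈ [2, 3, 5, 7, 11, 13, 17, 19, 23] gives 1213055423679013780431254747580653474818754487990016/1203084832226034935165248483197620256588271403484375. (In the limit P → ∞ this tends to ζ(7)/ζ(14).)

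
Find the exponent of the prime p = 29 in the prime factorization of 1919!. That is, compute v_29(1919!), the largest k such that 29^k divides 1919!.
v_29(1919!) = 68

Legendre's formula: v_p(n!) = Σ_{k ≥ 1} ⌊n / p^k⌋. For p = 29, n = 1919, the terms are:
  ⌊1919/29^1⌋ = ⌊1919/29⌋ = 66
  ⌊1919/29^2⌋ = ⌊1919/841⌋ = 2
(the next term ⌊1919/29^3⌋ = 0, terminating the sum). Summing: v_29(1919!) = 66 + 2 = 68.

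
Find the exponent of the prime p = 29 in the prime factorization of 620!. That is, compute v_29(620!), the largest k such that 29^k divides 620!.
v_29(620!) = 21

Legendre's formula: v_p(n!) = Σ_{k ≥ 1} ⌊n / p^k⌋. For p = 29, n = 620, the terms are:
  ⌊620/29^1⌋ = ⌊620/29⌋ = 21
(the next term ⌊620/29^2⌋ = 0, terminating the sum). Summing: v_29(620!) = 21 = 21.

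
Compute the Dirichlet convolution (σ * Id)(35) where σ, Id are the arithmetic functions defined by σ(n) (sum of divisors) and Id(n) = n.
(σ * Id)(35) = 165

Divisors of 35: [1, 5, 7, 35]. For each d | 35:
  d = 1: σ(1) · Id(35/1) = 1 · 35 = 35
  d = 5: σ(5) · Id(35/5) = 6 · 7 = 42
  d = 7: σ(7) · Id(35/7) = 8 · 5 = 40
  d = 35: σ(35) · Id(35/35) = 48 · 1 = 48
Summing: (σ * Id)(35) = 35 + 42 + 40 + 48 = 165.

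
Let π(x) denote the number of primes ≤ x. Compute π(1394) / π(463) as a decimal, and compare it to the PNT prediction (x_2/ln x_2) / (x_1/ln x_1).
π(1394)/π(463) = 221/90 ≈ 2.4556;  PNT prediction ≈ 2.5524.

π(463) = 90 and π(1394) = 221, so π(1394)/π(463) ≈ 2.4556. The PNT-predicted ratio is (1394/ln(1394)) / (463/ln(463)) ≈ 2.5524. The two agree to within a few percent, as expected.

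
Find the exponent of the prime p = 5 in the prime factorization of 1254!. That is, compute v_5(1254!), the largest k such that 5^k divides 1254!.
v_5(1254!) = 312

Legendre's formula: v_p(n!) = Σ_{k ≥ 1} ⌊n / p^k⌋. For p = 5, n = 1254, the terms are:
  ⌊1254/5^1⌋ = ⌊1254/5⌋ = 250
  ⌊1254/5^2⌋ = ⌊1254/25⌋ = 50
  ⌊1254/5^3⌋ = ⌊1254/125⌋ = 10
  ⌊1254/5^4⌋ = ⌊1254/625⌋ = 2
(the next term ⌊1254/5^5⌋ = 0, terminating the sum). Summing: v_5(1254!) = 250 + 50 + 10 + 2 = 312.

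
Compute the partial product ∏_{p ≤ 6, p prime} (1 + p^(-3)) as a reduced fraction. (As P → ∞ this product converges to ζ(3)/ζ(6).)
∏ = 147/125

The primes p ≤ 6 are [2, 3, 5]. For each, (1 + 1/p^3) = (p^3 + 1)/p^3. Multiplying these fractions over p ∈ [2, 3, 5] gives 147/125. (In the limit P → ∞ this tends to ζ(3)/ζ(6).)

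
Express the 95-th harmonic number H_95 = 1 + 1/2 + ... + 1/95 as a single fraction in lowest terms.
H_95 = 3691835092344109255246562280652279367381/718766754945489455304472257065075294400

Direct summation: H_95 = 1 + 1/2 + ... + 1/95. The least common denominator is lcm(1, ..., 95) = 718766754945489455304472257065075294400; over this denominator the numerator is 718766754945489455304472257065075294400 + 359383377472744727652236128532537647200 + 239588918315163151768157419021691764800 + 179691688736372363826118064266268823600 + 143753350989097891060894451413015058880 + 119794459157581575884078709510845882400 + 102680964992212779329210322437867899200 + 89845844368186181913059032133134411800 + 79862972771721050589385806340563921600 + 71876675494548945530447225706507529440 + 65342432267771768664042932460461390400 + 59897229578790787942039354755422941200 + 55289750380422265792651712081928868800 + 51340482496106389664605161218933949600 + 47917783663032630353631483804338352960 + 44922922184093090956529516066567205900 + 42280397349734673841439544533239723200 + 39931486385860525294692903170281960800 + 37829829207657339752866960898161857600 + 35938337747274472765223612853253764720 + 34226988330737593109736774145955966400 + 32671216133885884332021466230230695200 + 31250728475890845882803141611525012800 + 29948614789395393971019677377711470600 + 28750670197819578212178890282603011776 + 27644875190211132896325856040964434400 + 26620990923907016863128602113521307200 + 25670241248053194832302580609466974800 + 24785060515361705355326629553968113600 + 23958891831516315176815741902169176480 + 23186024353080305009821685711776622400 + 22461461092046545478264758033283602950 + 21780810755923922888014310820153796800 + 21140198674867336920719772266619861600 + 20536192998442555865842064487573579840 + 19965743192930262647346451585140980400 + 19426128512040255548769520461218251200 + 18914914603828669876433480449080928800 + 18429916793474088597550570693976289600 + 17969168873637236382611806426626882360 + 17530896462085108665962737977196958400 + 17113494165368796554868387072977983200 + 16715505928964871053592378071280820800 + 16335608066942942166010733115115347600 + 15972594554344210117877161268112784320 + 15625364237945422941401570805762506400 + 15292909679691265006478133129044155200 + 14974307394697696985509838688855735300 + 14668709284601825618458617491123985600 + 14375335098909789106089445141301505888 + 14093465783244891280479848177746574400 + 13822437595105566448162928020482217200 + 13561636885763951986876835038963684800 + 13310495461953508431564301056760653600 + 13068486453554353732808586492092278080 + 12835120624026597416151290304733487400 + 12609943069219113250955653632720619200 + 12392530257680852677663314776984056800 + 12182487371957448394991055204492801600 + 11979445915758157588407870951084588240 + 11783061556483433693515938640411070400 + 11593012176540152504910842855888311200 + 11408996110245864369912258048651988800 + 11230730546023272739132379016641801475 + 11057950076084453158530342416385773760 + 10890405377961961444007155410076898400 + 10727862014111782914992123239777243200 + 10570099337433668460359886133309930800 + 10416909491963615294267713870508337600 + 10268096499221277932921032243786789920 + 10123475421767457116964397986832046400 + 9982871596465131323673225792570490200 + 9846119930760129524718798041987332800 + 9713064256020127774384760230609125600 + 9583556732606526070726296760867670592 + 9457457301914334938216740224540464400 + 9334633181110252666291847494351627200 + 9214958396737044298775285346988144800 + 9098313353740372851955345026140193600 + 8984584436818618191305903213313441180 + 8873663641302338954376200704507102400 + 8765448231042554332981368988598479200 + 8659840421029993437403280205603316800 + 8556747082684398277434193536488991600 + 8456079469946934768287908906647944640 + 8357752964482435526796189035640410400 + 8261686838453901785108876517989371200 + 8167804033471471083005366557557673800 + 8076030954443701744994070304101969600 + 7986297277172105058938580634056392160 + 7898535768631752256093101725989838400 + 7812682118972711470700785402881253200 + 7728674784360101669940561903925540800 + 7646454839845632503239066564522077600 + 7565965841531467950573392179632371520 = 3691835092344109255246562280652279367381, so H_95 = 3691835092344109255246562280652279367381/718766754945489455304472257065075294400 (already in lowest terms) ≈ 5.13635. (The PNT-adjacent estimate ln(95) + γ ≈ 5.13109 matches within O(1/n).)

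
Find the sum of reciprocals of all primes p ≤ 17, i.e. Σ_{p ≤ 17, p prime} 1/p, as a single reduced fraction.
Σ 1/p = 716167/510510

π(17) = 7, so the primes ≤ 17 are [2, 3, 5, 7, 11, 13, 17]. Summing 1/p over these primes: 716167/510510 ≈ 1.4028. Mertens estimate ln ln(17) + 0.2615 ≈ 1.3029.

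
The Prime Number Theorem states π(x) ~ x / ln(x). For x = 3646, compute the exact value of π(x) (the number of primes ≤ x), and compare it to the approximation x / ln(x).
π(3646) = 510;  x/ln(x) ≈ 444.56;  relative error ≈ 12.83%.

Directly count primes up to 3646: π(3646) = 510. The PNT approximation gives 3646/ln(3646) ≈ 3646/8.20139 ≈ 444.56. Relative error (π(x) − x/ln(x)) / π(x) ≈ 12.83%; the approximation is known to undercount slightly (Li(x) is a better estimate).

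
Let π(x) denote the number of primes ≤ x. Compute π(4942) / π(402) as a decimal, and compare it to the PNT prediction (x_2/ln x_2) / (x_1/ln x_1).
π(4942)/π(402) = 660/79 ≈ 8.3544;  PNT prediction ≈ 8.6670.

π(402) = 79 and π(4942) = 660, so π(4942)/π(402) ≈ 8.3544. The PNT-predicted ratio is (4942/ln(4942)) / (402/ln(402)) ≈ 8.6670. The two agree to within a few percent, as expected.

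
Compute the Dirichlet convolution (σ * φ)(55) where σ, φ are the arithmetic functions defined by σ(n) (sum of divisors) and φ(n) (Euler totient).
(σ * φ)(55) = 220

Divisors of 55: [1, 5, 11, 55]. For each d | 55:
  d = 1: σ(1) · φ(55/1) = 1 · 40 = 40
  d = 5: σ(5) · φ(55/5) = 6 · 10 = 60
  d = 11: σ(11) · φ(55/11) = 12 · 4 = 48
  d = 55: σ(55) · φ(55/55) = 72 · 1 = 72
Summing: (σ * φ)(55) = 40 + 60 + 48 + 72 = 220.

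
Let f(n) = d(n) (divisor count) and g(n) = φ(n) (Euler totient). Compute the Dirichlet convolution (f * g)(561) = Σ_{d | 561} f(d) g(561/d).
(d * φ)(561) = 864

Divisors of 561: [1, 3, 11, 17, 33, 51, 187, 561]. For each d | 561:
  d = 1: d(1) · φ(561/1) = 1 · 320 = 320
  d = 3: d(3) · φ(561/3) = 2 · 160 = 320
  d = 11: d(11) · φ(561/11) = 2 · 32 = 64
  d = 17: d(17) · φ(561/17) = 2 · 20 = 40
  d = 33: d(33) · φ(561/33) = 4 · 16 = 64
  d = 51: d(51) · φ(561/51) = 4 · 10 = 40
  d = 187: d(187) · φ(561/187) = 4 · 2 = 8
  d = 561: d(561) · φ(561/561) = 8 · 1 = 8
Summing: (d * φ)(561) = 320 + 320 + 64 + 40 + 64 + 40 + 8 + 8 = 864.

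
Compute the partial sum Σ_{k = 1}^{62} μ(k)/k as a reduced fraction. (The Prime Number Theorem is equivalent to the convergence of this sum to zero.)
Σ μ(k)/k = 1874648830674470878723/117288381359406970983270

Values of μ(k) for 1 ≤ k ≤ 62: μ(1) = 1, μ(2) = -1, μ(3) = -1, μ(5) = -1, μ(6) = 1, μ(7) = -1, μ(10) = 1, μ(11) = -1, μ(13) = -1, μ(14) = 1, μ(15) = 1, μ(17) = -1, μ(19) = -1, μ(21) = 1, μ(22) = 1, μ(23) = -1, μ(26) = 1, μ(29) = -1, μ(30) = -1, μ(31) = -1, μ(33) = 1, μ(34) = 1, μ(35) = 1, μ(37) = -1, μ(38) = 1, μ(39) = 1, μ(41) = -1, μ(42) = -1, μ(43) = -1, μ(46) = 1, μ(47) = -1, μ(51) = 1, μ(53) = -1, μ(55) = 1, μ(57) = 1, μ(58) = 1, μ(59) = -1, μ(61) = -1, μ(62) = 1, with μ = 0 on non-squarefree integers. Summing μ(k)/k for k where μ(k) ≠ 0 gives 1874648830674470878723/117288381359406970983270 ≈ 0.0160. (PNT ⟺ this sum → 0 as n → ∞.)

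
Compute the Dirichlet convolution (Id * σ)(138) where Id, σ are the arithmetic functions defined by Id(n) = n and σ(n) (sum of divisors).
(Id * σ)(138) = 1645

Divisors of 138: [1, 2, 3, 6, 23, 46, 69, 138]. For each d | 138:
  d = 1: Id(1) · σ(138/1) = 1 · 288 = 288
  d = 2: Id(2) · σ(138/2) = 2 · 96 = 192
  d = 3: Id(3) · σ(138/3) = 3 · 72 = 216
  d = 6: Id(6) · σ(138/6) = 6 · 24 = 144
  d = 23: Id(23) · σ(138/23) = 23 · 12 = 276
  d = 46: Id(46) · σ(138/46) = 46 · 4 = 184
  d = 69: Id(69) · σ(138/69) = 69 · 3 = 207
  d = 138: Id(138) · σ(138/138) = 138 · 1 = 138
Summing: (Id * σ)(138) = 288 + 192 + 216 + 144 + 276 + 184 + 207 + 138 = 1645.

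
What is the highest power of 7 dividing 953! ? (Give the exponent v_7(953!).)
v_7(953!) = 157

Legendre's formula: v_p(n!) = Σ_{k ≥ 1} ⌊n / p^k⌋. For p = 7, n = 953, the terms are:
  ⌊953/7^1⌋ = ⌊953/7⌋ = 136
  ⌊953/7^2⌋ = ⌊953/49⌋ = 19
  ⌊953/7^3⌋ = ⌊953/343⌋ = 2
(the next term ⌊953/7^4⌋ = 0, terminating the sum). Summing: v_7(953!) = 136 + 19 + 2 = 157.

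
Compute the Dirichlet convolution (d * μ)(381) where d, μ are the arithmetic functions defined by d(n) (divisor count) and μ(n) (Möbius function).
(d * μ)(381) = 1

Divisors of 381: [1, 3, 127, 381]. For each d | 381:
  d = 1: d(1) · μ(381/1) = 1 · 1 = 1
  d = 3: d(3) · μ(381/3) = 2 · -1 = -2
  d = 127: d(127) · μ(381/127) = 2 · -1 = -2
  d = 381: d(381) · μ(381/381) = 4 · 1 = 4
Summing: (d * μ)(381) = 1 + -2 + -2 + 4 = 1.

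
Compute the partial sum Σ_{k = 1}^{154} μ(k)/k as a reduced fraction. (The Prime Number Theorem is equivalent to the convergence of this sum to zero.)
Σ μ(k)/k = 774925721037986124275366676266697490065342673242708598/5364750833138837555449767529261714317873456270532298668855

Values of μ(k) for 1 ≤ k ≤ 154: μ(1) = 1, μ(2) = -1, μ(3) = -1, μ(5) = -1, μ(6) = 1, μ(7) = -1, μ(10) = 1, μ(11) = -1, μ(13) = -1, μ(14) = 1, μ(15) = 1, μ(17) = -1, μ(19) = -1, μ(21) = 1, μ(22) = 1, μ(23) = -1, μ(26) = 1, μ(29) = -1, μ(30) = -1, μ(31) = -1, μ(33) = 1, μ(34) = 1, μ(35) = 1, μ(37) = -1, μ(38) = 1, μ(39) = 1, μ(41) = -1, μ(42) = -1, μ(43) = -1, μ(46) = 1, μ(47) = -1, μ(51) = 1, μ(53) = -1, μ(55) = 1, μ(57) = 1, μ(58) = 1, μ(59) = -1, μ(61) = -1, μ(62) = 1, μ(65) = 1, μ(66) = -1, μ(67) = -1, μ(69) = 1, μ(70) = -1, μ(71) = -1, μ(73) = -1, μ(74) = 1, μ(77) = 1, μ(78) = -1, μ(79) = -1, μ(82) = 1, μ(83) = -1, μ(85) = 1, μ(86) = 1, μ(87) = 1, μ(89) = -1, μ(91) = 1, μ(93) = 1, μ(94) = 1, μ(95) = 1, μ(97) = -1, μ(101) = -1, μ(102) = -1, μ(103) = -1, μ(105) = -1, μ(106) = 1, μ(107) = -1, μ(109) = -1, μ(110) = -1, μ(111) = 1, μ(113) = -1, μ(114) = -1, μ(115) = 1, μ(118) = 1, μ(119) = 1, μ(122) = 1, μ(123) = 1, μ(127) = -1, μ(129) = 1, μ(130) = -1, μ(131) = -1, μ(133) = 1, μ(134) = 1, μ(137) = -1, μ(138) = -1, μ(139) = -1, μ(141) = 1, μ(142) = 1, μ(143) = 1, μ(145) = 1, μ(146) = 1, μ(149) = -1, μ(151) = -1, μ(154) = -1, with μ = 0 on non-squarefree integers. Summing μ(k)/k for k where μ(k) ≠ 0 gives 774925721037986124275366676266697490065342673242708598/5364750833138837555449767529261714317873456270532298668855 ≈ 0.0001. (PNT ⟺ this sum → 0 as n → ∞.)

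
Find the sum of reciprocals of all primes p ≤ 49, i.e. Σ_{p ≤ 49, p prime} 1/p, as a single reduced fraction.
Σ 1/p = 1021729465586766997/614889782588491410

π(49) = 15, so the primes ≤ 49 are [2, 3, 5, 7, 11, 13, 17, 19, 23, 29, 31, 37, 41, 43, 47]. Summing 1/p over these primes: 1021729465586766997/614889782588491410 ≈ 1.6616. Mertens estimate ln ln(49) + 0.2615 ≈ 1.6204.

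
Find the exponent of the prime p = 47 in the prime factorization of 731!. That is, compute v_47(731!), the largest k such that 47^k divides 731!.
v_47(731!) = 15

Legendre's formula: v_p(n!) = Σ_{k ≥ 1} ⌊n / p^k⌋. For p = 47, n = 731, the terms are:
  ⌊731/47^1⌋ = ⌊731/47⌋ = 15
(the next term ⌊731/47^2⌋ = 0, terminating the sum). Summing: v_47(731!) = 15 = 15.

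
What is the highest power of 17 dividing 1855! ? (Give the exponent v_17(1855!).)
v_17(1855!) = 115

Legendre's formula: v_p(n!) = Σ_{k ≥ 1} ⌊n / p^k⌋. For p = 17, n = 1855, the terms are:
  ⌊1855/17^1⌋ = ⌊1855/17⌋ = 109
  ⌊1855/17^2⌋ = ⌊1855/289⌋ = 6
(the next term ⌊1855/17^3⌋ = 0, terminating the sum). Summing: v_17(1855!) = 109 + 6 = 115.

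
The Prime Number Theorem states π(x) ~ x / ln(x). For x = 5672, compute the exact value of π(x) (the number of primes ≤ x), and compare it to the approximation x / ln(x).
π(5672) = 747;  x/ln(x) ≈ 656.23;  relative error ≈ 12.15%.

Directly count primes up to 5672: π(5672) = 747. The PNT approximation gives 5672/ln(5672) ≈ 5672/8.64330 ≈ 656.23. Relative error (π(x) − x/ln(x)) / π(x) ≈ 12.15%; the approximation is known to undercount slightly (Li(x) is a better estimate).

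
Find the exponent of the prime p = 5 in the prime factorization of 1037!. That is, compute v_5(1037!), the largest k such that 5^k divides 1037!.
v_5(1037!) = 257

Legendre's formula: v_p(n!) = Σ_{k ≥ 1} ⌊n / p^k⌋. For p = 5, n = 1037, the terms are:
  ⌊1037/5^1⌋ = ⌊1037/5⌋ = 207
  ⌊1037/5^2⌋ = ⌊1037/25⌋ = 41
  ⌊1037/5^3⌋ = ⌊1037/125⌋ = 8
  ⌊1037/5^4⌋ = ⌊1037/625⌋ = 1
(the next term ⌊1037/5^5⌋ = 0, terminating the sum). Summing: v_5(1037!) = 207 + 41 + 8 + 1 = 257.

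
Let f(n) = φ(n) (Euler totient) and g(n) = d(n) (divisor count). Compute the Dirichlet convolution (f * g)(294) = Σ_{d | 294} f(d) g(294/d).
(φ * d)(294) = 684

Divisors of 294: [1, 2, 3, 6, 7, 14, 21, 42, 49, 98, 147, 294]. For each d | 294:
  d = 1: φ(1) · d(294/1) = 1 · 12 = 12
  d = 2: φ(2) · d(294/2) = 1 · 6 = 6
  d = 3: φ(3) · d(294/3) = 2 · 6 = 12
  d = 6: φ(6) · d(294/6) = 2 · 3 = 6
  d = 7: φ(7) · d(294/7) = 6 · 8 = 48
  d = 14: φ(14) · d(294/14) = 6 · 4 = 24
  d = 21: φ(21) · d(294/21) = 12 · 4 = 48
  d = 42: φ(42) · d(294/42) = 12 · 2 = 24
  d = 49: φ(49) · d(294/49) = 42 · 4 = 168
  d = 98: φ(98) · d(294/98) = 42 · 2 = 84
  d = 147: φ(147) · d(294/147) = 84 · 2 = 168
  d = 294: φ(294) · d(294/294) = 84 · 1 = 84
Summing: (φ * d)(294) = 12 + 6 + 12 + 6 + 48 + 24 + 48 + 24 + 168 + 84 + 168 + 84 = 684.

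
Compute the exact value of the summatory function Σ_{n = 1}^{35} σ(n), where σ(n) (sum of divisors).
Σ_{n ≤ 35} σ(n) = 1007

Compute σ(n) for each 1 ≤ n ≤ 35: σ(1) = 1, σ(2) = 3, σ(3) = 4, σ(4) = 7, σ(5) = 6, σ(6) = 12, σ(7) = 8, σ(8) = 15, σ(9) = 13, σ(10) = 18, σ(11) = 12, σ(12) = 28, σ(13) = 14, σ(14) = 24, σ(15) = 24, σ(16) = 31, σ(17) = 18, σ(18) = 39, σ(19) = 20, σ(20) = 42, σ(21) = 32, σ(22) = 36, σ(23) = 24, σ(24) = 60, σ(25) = 31, σ(26) = 42, σ(27) = 40, σ(28) = 56, σ(29) = 30, σ(30) = 72, σ(31) = 32, σ(32) = 63, σ(33) = 48, σ(34) = 54, σ(35) = 48. Summing all 35 values: 1007. (Average order: Σ_{n ≤ x} σ(n) ~ (π²/12) x². For x = 35, (π²/12)·35² ≈ 1007.52.)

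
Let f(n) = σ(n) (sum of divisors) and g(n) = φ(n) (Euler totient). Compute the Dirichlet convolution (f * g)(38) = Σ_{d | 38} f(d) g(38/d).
(σ * φ)(38) = 152

Divisors of 38: [1, 2, 19, 38]. For each d | 38:
  d = 1: σ(1) · φ(38/1) = 1 · 18 = 18
  d = 2: σ(2) · φ(38/2) = 3 · 18 = 54
  d = 19: σ(19) · φ(38/19) = 20 · 1 = 20
  d = 38: σ(38) · φ(38/38) = 60 · 1 = 60
Summing: (σ * φ)(38) = 18 + 54 + 20 + 60 = 152.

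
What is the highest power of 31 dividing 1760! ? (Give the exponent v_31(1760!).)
v_31(1760!) = 57

Legendre's formula: v_p(n!) = Σ_{k ≥ 1} ⌊n / p^k⌋. For p = 31, n = 1760, the terms are:
  ⌊1760/31^1⌋ = ⌊1760/31⌋ = 56
  ⌊1760/31^2⌋ = ⌊1760/961⌋ = 1
(the next term ⌊1760/31^3⌋ = 0, terminating the sum). Summing: v_31(1760!) = 56 + 1 = 57.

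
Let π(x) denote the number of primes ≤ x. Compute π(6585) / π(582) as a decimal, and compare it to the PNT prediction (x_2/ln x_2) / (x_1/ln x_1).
π(6585)/π(582) = 852/106 ≈ 8.0377;  PNT prediction ≈ 8.1925.

π(582) = 106 and π(6585) = 852, so π(6585)/π(582) ≈ 8.0377. The PNT-predicted ratio is (6585/ln(6585)) / (582/ln(582)) ≈ 8.1925. The two agree to within a few percent, as expected.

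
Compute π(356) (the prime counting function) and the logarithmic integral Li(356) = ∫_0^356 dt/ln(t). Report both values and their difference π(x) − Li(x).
π(356) = 71;  Li(356) ≈ 78.00;  π(x) − Li(x) ≈ -7.00.

Direct count of primes ≤ 356 gives π(356) = 71. Numerical evaluation of the logarithmic integral gives Li(356) ≈ 78.00. The difference π(x) − Li(x) ≈ -7.00 is typically negative for small/moderate x (Li(x) overestimates), though Littlewood's theorem shows this sign changes infinitely often.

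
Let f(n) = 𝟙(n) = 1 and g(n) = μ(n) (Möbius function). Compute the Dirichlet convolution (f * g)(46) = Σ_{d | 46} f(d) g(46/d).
(𝟙 * μ)(46) = 0

Divisors of 46: [1, 2, 23, 46]. For each d | 46:
  d = 1: 𝟙(1) · μ(46/1) = 1 · 1 = 1
  d = 2: 𝟙(2) · μ(46/2) = 1 · -1 = -1
  d = 23: 𝟙(23) · μ(46/23) = 1 · -1 = -1
  d = 46: 𝟙(46) · μ(46/46) = 1 · 1 = 1
Summing: (𝟙 * μ)(46) = 1 + -1 + -1 + 1 = 0.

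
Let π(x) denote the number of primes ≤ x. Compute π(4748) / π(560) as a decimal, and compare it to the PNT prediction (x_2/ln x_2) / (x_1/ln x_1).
π(4748)/π(560) = 639/102 ≈ 6.2647;  PNT prediction ≈ 6.3377.

π(560) = 102 and π(4748) = 639, so π(4748)/π(560) ≈ 6.2647. The PNT-predicted ratio is (4748/ln(4748)) / (560/ln(560)) ≈ 6.3377. The two agree to within a few percent, as expected.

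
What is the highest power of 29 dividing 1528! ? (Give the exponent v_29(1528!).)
v_29(1528!) = 53

Legendre's formula: v_p(n!) = Σ_{k ≥ 1} ⌊n / p^k⌋. For p = 29, n = 1528, the terms are:
  ⌊1528/29^1⌋ = ⌊1528/29⌋ = 52
  ⌊1528/29^2⌋ = ⌊1528/841⌋ = 1
(the next term ⌊1528/29^3⌋ = 0, terminating the sum). Summing: v_29(1528!) = 52 + 1 = 53.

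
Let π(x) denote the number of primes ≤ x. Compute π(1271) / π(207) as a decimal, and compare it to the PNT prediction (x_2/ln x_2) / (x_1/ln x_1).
π(1271)/π(207) = 205/46 ≈ 4.4565;  PNT prediction ≈ 4.5811.

π(207) = 46 and π(1271) = 205, so π(1271)/π(207) ≈ 4.4565. The PNT-predicted ratio is (1271/ln(1271)) / (207/ln(207)) ≈ 4.5811. The two agree to within a few percent, as expected.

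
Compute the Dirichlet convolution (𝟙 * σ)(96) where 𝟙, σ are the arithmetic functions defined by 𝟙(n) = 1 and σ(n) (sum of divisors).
(𝟙 * σ)(96) = 600

Divisors of 96: [1, 2, 3, 4, 6, 8, 12, 16, 24, 32, 48, 96]. For each d | 96:
  d = 1: 𝟙(1) · σ(96/1) = 1 · 252 = 252
  d = 2: 𝟙(2) · σ(96/2) = 1 · 124 = 124
  d = 3: 𝟙(3) · σ(96/3) = 1 · 63 = 63
  d = 4: 𝟙(4) · σ(96/4) = 1 · 60 = 60
  d = 6: 𝟙(6) · σ(96/6) = 1 · 31 = 31
  d = 8: 𝟙(8) · σ(96/8) = 1 · 28 = 28
  d = 12: 𝟙(12) · σ(96/12) = 1 · 15 = 15
  d = 16: 𝟙(16) · σ(96/16) = 1 · 12 = 12
  d = 24: 𝟙(24) · σ(96/24) = 1 · 7 = 7
  d = 32: 𝟙(32) · σ(96/32) = 1 · 4 = 4
  d = 48: 𝟙(48) · σ(96/48) = 1 · 3 = 3
  d = 96: 𝟙(96) · σ(96/96) = 1 · 1 = 1
Summing: (𝟙 * σ)(96) = 252 + 124 + 63 + 60 + 31 + 28 + 15 + 12 + 7 + 4 + 3 + 1 = 600.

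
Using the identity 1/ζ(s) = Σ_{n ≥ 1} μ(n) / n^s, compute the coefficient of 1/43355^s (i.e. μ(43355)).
μ(43355) = 1

Factor n = 43355 = 5 · 13 · 23 · 29. μ(n) = 0 if any exponent ≥ 2 (not squarefree); otherwise μ(n) = (−1)^{ω(n)} where ω(n) is the number of distinct prime factors. Applying: μ(43355) = 1.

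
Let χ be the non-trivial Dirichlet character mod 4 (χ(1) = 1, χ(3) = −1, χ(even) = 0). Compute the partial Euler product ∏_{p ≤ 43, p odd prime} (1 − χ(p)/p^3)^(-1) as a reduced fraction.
∏ = 53382899586415799670070183783895/55093305095879233542015487574016

The odd primes p ≤ 43 are [3, 5, 7, 11, 13, 17, 19, 23, 29, 31, 37, 41, 43]. For each, χ(p) = 1 if p ≡ 1 mod 4, χ(p) = −1 if p ≡ 3 mod 4. Taking (1 − χ(p)/p^3)^(-1) = p^3/(p^3 − χ(p)): (1 − (-1)/3^3)^(-1) · (1 − (1)/5^3)^(-1) · (1 − (-1)/7^3)^(-1) · (1 − (-1)/11^3)^(-1) · (1 − (1)/13^3)^(-1) · (1 − (1)/17^3)^(-1) · (1 − (-1)/19^3)^(-1) · (1 − (-1)/23^3)^(-1) · (1 − (1)/29^3)^(-1) · (1 − (-1)/31^3)^(-1) · (1 − (1)/37^3)^(-1) · (1 − (1)/41^3)^(-1) · (1 − (-1)/43^3)^(-1) = 53382899586415799670070183783895/55093305095879233542015487574016.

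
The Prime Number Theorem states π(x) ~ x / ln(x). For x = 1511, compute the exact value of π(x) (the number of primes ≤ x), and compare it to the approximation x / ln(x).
π(1511) = 240;  x/ln(x) ≈ 206.41;  relative error ≈ 14.00%.

Directly count primes up to 1511: π(1511) = 240. The PNT approximation gives 1511/ln(1511) ≈ 1511/7.32053 ≈ 206.41. Relative error (π(x) − x/ln(x)) / π(x) ≈ 14.00%; the approximation is known to undercount slightly (Li(x) is a better estimate).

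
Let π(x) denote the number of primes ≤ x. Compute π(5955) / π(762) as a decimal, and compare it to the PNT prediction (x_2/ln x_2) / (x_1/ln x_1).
π(5955)/π(762) = 781/135 ≈ 5.7852;  PNT prediction ≈ 5.9664.

π(762) = 135 and π(5955) = 781, so π(5955)/π(762) ≈ 5.7852. The PNT-predicted ratio is (5955/ln(5955)) / (762/ln(762)) ≈ 5.9664. The two agree to within a few percent, as expected.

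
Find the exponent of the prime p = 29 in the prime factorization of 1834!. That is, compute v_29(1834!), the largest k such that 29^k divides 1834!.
v_29(1834!) = 65

Legendre's formula: v_p(n!) = Σ_{k ≥ 1} ⌊n / p^k⌋. For p = 29, n = 1834, the terms are:
  ⌊1834/29^1⌋ = ⌊1834/29⌋ = 63
  ⌊1834/29^2⌋ = ⌊1834/841⌋ = 2
(the next term ⌊1834/29^3⌋ = 0, terminating the sum). Summing: v_29(1834!) = 63 + 2 = 65.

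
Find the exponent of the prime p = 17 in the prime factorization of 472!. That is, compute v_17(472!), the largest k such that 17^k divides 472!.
v_17(472!) = 28

Legendre's formula: v_p(n!) = Σ_{k ≥ 1} ⌊n / p^k⌋. For p = 17, n = 472, the terms are:
  ⌊472/17^1⌋ = ⌊472/17⌋ = 27
  ⌊472/17^2⌋ = ⌊472/289⌋ = 1
(the next term ⌊472/17^3⌋ = 0, terminating the sum). Summing: v_17(472!) = 27 + 1 = 28.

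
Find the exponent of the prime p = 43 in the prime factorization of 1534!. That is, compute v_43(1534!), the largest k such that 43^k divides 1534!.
v_43(1534!) = 35

Legendre's formula: v_p(n!) = Σ_{k ≥ 1} ⌊n / p^k⌋. For p = 43, n = 1534, the terms are:
  ⌊1534/43^1⌋ = ⌊1534/43⌋ = 35
(the next term ⌊1534/43^2⌋ = 0, terminating the sum). Summing: v_43(1534!) = 35 = 35.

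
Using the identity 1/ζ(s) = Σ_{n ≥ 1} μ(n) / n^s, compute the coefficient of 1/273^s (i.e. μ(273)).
μ(273) = -1

Factor n = 273 = 3 · 7 · 13. μ(n) = 0 if any exponent ≥ 2 (not squarefree); otherwise μ(n) = (−1)^{ω(n)} where ω(n) is the number of distinct prime factors. Applying: μ(273) = -1.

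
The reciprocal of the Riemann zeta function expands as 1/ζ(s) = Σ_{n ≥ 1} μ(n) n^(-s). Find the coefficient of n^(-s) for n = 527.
μ(527) = 1

Factor n = 527 = 17 · 31. μ(n) = 0 if any exponent ≥ 2 (not squarefree); otherwise μ(n) = (−1)^{ω(n)} where ω(n) is the number of distinct prime factors. Applying: μ(527) = 1.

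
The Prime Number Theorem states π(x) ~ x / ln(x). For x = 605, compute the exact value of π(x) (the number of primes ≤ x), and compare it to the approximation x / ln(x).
π(605) = 110;  x/ln(x) ≈ 94.45;  relative error ≈ 14.13%.

Directly count primes up to 605: π(605) = 110. The PNT approximation gives 605/ln(605) ≈ 605/6.40523 ≈ 94.45. Relative error (π(x) − x/ln(x)) / π(x) ≈ 14.13%; the approximation is known to undercount slightly (Li(x) is a better estimate).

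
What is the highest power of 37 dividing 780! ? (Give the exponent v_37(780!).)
v_37(780!) = 21

Legendre's formula: v_p(n!) = Σ_{k ≥ 1} ⌊n / p^k⌋. For p = 37, n = 780, the terms are:
  ⌊780/37^1⌋ = ⌊780/37⌋ = 21
(the next term ⌊780/37^2⌋ = 0, terminating the sum). Summing: v_37(780!) = 21 = 21.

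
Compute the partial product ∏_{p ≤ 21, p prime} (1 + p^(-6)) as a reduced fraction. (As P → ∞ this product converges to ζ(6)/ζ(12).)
∏ = 10322827120806625262196014218/10149346788166965945179821977

The primes p ≤ 21 are [2, 3, 5, 7, 11, 13, 17, 19]. For each, (1 + 1/p^6) = (p^6 + 1)/p^6. Multiplying these fractions over p ∈ [2, 3, 5, 7, 11, 13, 17, 19] gives 10322827120806625262196014218/10149346788166965945179821977. (In the limit P → ∞ this tends to ζ(6)/ζ(12).)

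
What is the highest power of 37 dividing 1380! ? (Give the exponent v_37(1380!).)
v_37(1380!) = 38

Legendre's formula: v_p(n!) = Σ_{k ≥ 1} ⌊n / p^k⌋. For p = 37, n = 1380, the terms are:
  ⌊1380/37^1⌋ = ⌊1380/37⌋ = 37
  ⌊1380/37^2⌋ = ⌊1380/1369⌋ = 1
(the next term ⌊1380/37^3⌋ = 0, terminating the sum). Summing: v_37(1380!) = 37 + 1 = 38.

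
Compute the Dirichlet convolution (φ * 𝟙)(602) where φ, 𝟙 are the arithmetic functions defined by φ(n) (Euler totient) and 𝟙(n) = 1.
(φ * 𝟙)(602) = 602

Divisors of 602: [1, 2, 7, 14, 43, 86, 301, 602]. For each d | 602:
  d = 1: φ(1) · 𝟙(602/1) = 1 · 1 = 1
  d = 2: φ(2) · 𝟙(602/2) = 1 · 1 = 1
  d = 7: φ(7) · 𝟙(602/7) = 6 · 1 = 6
  d = 14: φ(14) · 𝟙(602/14) = 6 · 1 = 6
  d = 43: φ(43) · 𝟙(602/43) = 42 · 1 = 42
  d = 86: φ(86) · 𝟙(602/86) = 42 · 1 = 42
  d = 301: φ(301) · 𝟙(602/301) = 252 · 1 = 252
  d = 602: φ(602) · 𝟙(602/602) = 252 · 1 = 252
Summing: (φ * 𝟙)(602) = 1 + 1 + 6 + 6 + 42 + 42 + 252 + 252 = 602.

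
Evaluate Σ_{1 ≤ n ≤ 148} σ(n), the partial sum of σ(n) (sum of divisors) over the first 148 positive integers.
Σ_{n ≤ 148} σ(n) = 18082

Compute σ(n) for each 1 ≤ n ≤ 148: σ(1) = 1, σ(2) = 3, σ(3) = 4, σ(4) = 7, σ(5) = 6, σ(6) = 12, σ(7) = 8, σ(8) = 15, σ(9) = 13, σ(10) = 18, σ(11) = 12, σ(12) = 28, σ(13) = 14, σ(14) = 24, σ(15) = 24, σ(16) = 31, σ(17) = 18, σ(18) = 39, σ(19) = 20, σ(20) = 42, σ(21) = 32, σ(22) = 36, σ(23) = 24, σ(24) = 60, σ(25) = 31, σ(26) = 42, σ(27) = 40, σ(28) = 56, σ(29) = 30, σ(30) = 72, σ(31) = 32, σ(32) = 63, σ(33) = 48, σ(34) = 54, σ(35) = 48, σ(36) = 91, σ(37) = 38, σ(38) = 60, σ(39) = 56, σ(40) = 90, σ(41) = 42, σ(42) = 96, σ(43) = 44, σ(44) = 84, σ(45) = 78, σ(46) = 72, σ(47) = 48, σ(48) = 124, σ(49) = 57, σ(50) = 93, σ(51) = 72, σ(52) = 98, σ(53) = 54, σ(54) = 120, σ(55) = 72, σ(56) = 120, σ(57) = 80, σ(58) = 90, σ(59) = 60, σ(60) = 168, σ(61) = 62, σ(62) = 96, σ(63) = 104, σ(64) = 127, σ(65) = 84, σ(66) = 144, σ(67) = 68, σ(68) = 126, σ(69) = 96, σ(70) = 144, σ(71) = 72, σ(72) = 195, σ(73) = 74, σ(74) = 114, σ(75) = 124, σ(76) = 140, σ(77) = 96, σ(78) = 168, σ(79) = 80, σ(80) = 186, σ(81) = 121, σ(82) = 126, σ(83) = 84, σ(84) = 224, σ(85) = 108, σ(86) = 132, σ(87) = 120, σ(88) = 180, σ(89) = 90, σ(90) = 234, σ(91) = 112, σ(92) = 168, σ(93) = 128, σ(94) = 144, σ(95) = 120, σ(96) = 252, σ(97) = 98, σ(98) = 171, σ(99) = 156, σ(100) = 217, σ(101) = 102, σ(102) = 216, σ(103) = 104, σ(104) = 210, σ(105) = 192, σ(106) = 162, σ(107) = 108, σ(108) = 280, σ(109) = 110, σ(110) = 216, σ(111) = 152, σ(112) = 248, σ(113) = 114, σ(114) = 240, σ(115) = 144, σ(116) = 210, σ(117) = 182, σ(118) = 180, σ(119) = 144, σ(120) = 360, σ(121) = 133, σ(122) = 186, σ(123) = 168, σ(124) = 224, σ(125) = 156, σ(126) = 312, σ(127) = 128, σ(128) = 255, σ(129) = 176, σ(130) = 252, σ(131) = 132, σ(132) = 336, σ(133) = 160, σ(134) = 204, σ(135) = 240, σ(136) = 270, σ(137) = 138, σ(138) = 288, σ(139) = 140, σ(140) = 336, σ(141) = 192, σ(142) = 216, σ(143) = 168, σ(144) = 403, σ(145) = 180, σ(146) = 222, σ(147) = 228, σ(148) = 266. Summing all 148 values: 18082. (Average order: Σ_{n ≤ x} σ(n) ~ (π²/12) x². For x = 148, (π²/12)·148² ≈ 18015.32.)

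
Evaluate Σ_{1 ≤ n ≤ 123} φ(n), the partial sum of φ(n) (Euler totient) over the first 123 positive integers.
Σ_{n ≤ 123} φ(n) = 4636

Compute φ(n) for each 1 ≤ n ≤ 123: φ(1) = 1, φ(2) = 1, φ(3) = 2, φ(4) = 2, φ(5) = 4, φ(6) = 2, φ(7) = 6, φ(8) = 4, φ(9) = 6, φ(10) = 4, φ(11) = 10, φ(12) = 4, φ(13) = 12, φ(14) = 6, φ(15) = 8, φ(16) = 8, φ(17) = 16, φ(18) = 6, φ(19) = 18, φ(20) = 8, φ(21) = 12, φ(22) = 10, φ(23) = 22, φ(24) = 8, φ(25) = 20, φ(26) = 12, φ(27) = 18, φ(28) = 12, φ(29) = 28, φ(30) = 8, φ(31) = 30, φ(32) = 16, φ(33) = 20, φ(34) = 16, φ(35) = 24, φ(36) = 12, φ(37) = 36, φ(38) = 18, φ(39) = 24, φ(40) = 16, φ(41) = 40, φ(42) = 12, φ(43) = 42, φ(44) = 20, φ(45) = 24, φ(46) = 22, φ(47) = 46, φ(48) = 16, φ(49) = 42, φ(50) = 20, φ(51) = 32, φ(52) = 24, φ(53) = 52, φ(54) = 18, φ(55) = 40, φ(56) = 24, φ(57) = 36, φ(58) = 28, φ(59) = 58, φ(60) = 16, φ(61) = 60, φ(62) = 30, φ(63) = 36, φ(64) = 32, φ(65) = 48, φ(66) = 20, φ(67) = 66, φ(68) = 32, φ(69) = 44, φ(70) = 24, φ(71) = 70, φ(72) = 24, φ(73) = 72, φ(74) = 36, φ(75) = 40, φ(76) = 36, φ(77) = 60, φ(78) = 24, φ(79) = 78, φ(80) = 32, φ(81) = 54, φ(82) = 40, φ(83) = 82, φ(84) = 24, φ(85) = 64, φ(86) = 42, φ(87) = 56, φ(88) = 40, φ(89) = 88, φ(90) = 24, φ(91) = 72, φ(92) = 44, φ(93) = 60, φ(94) = 46, φ(95) = 72, φ(96) = 32, φ(97) = 96, φ(98) = 42, φ(99) = 60, φ(100) = 40, φ(101) = 100, φ(102) = 32, φ(103) = 102, φ(104) = 48, φ(105) = 48, φ(106) = 52, φ(107) = 106, φ(108) = 36, φ(109) = 108, φ(110) = 40, φ(111) = 72, φ(112) = 48, φ(113) = 112, φ(114) = 36, φ(115) = 88, φ(116) = 56, φ(117) = 72, φ(118) = 58, φ(119) = 96, φ(120) = 32, φ(121) = 110, φ(122) = 60, φ(123) = 80. Summing all 123 values: 4636. (Average order: Σ_{n ≤ x} φ(n) ~ (3/π²) x². For x = 123, (3/π²)·123² ≈ 4598.66.)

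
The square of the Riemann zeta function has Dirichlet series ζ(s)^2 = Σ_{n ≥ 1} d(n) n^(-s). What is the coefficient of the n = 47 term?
d(47) = 2

ζ(s)^2 = (Σ 1/m^s)(Σ 1/k^s). The coefficient of 1/n^s in the product is the number of ordered pairs (m, k) with mk = n, which equals d(n). For n = 47, divisors are [1, 47], so d(47) = 2.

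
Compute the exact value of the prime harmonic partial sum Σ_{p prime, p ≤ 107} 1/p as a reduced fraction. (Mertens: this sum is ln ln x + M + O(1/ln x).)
Σ 1/p = 4701017770207212913287900722730772880277689/2566376117594999414479597815340071648394470

π(107) = 28, so the primes ≤ 107 are [2, 3, 5, 7, 11, 13, 17, 19, 23, 29, 31, 37, 41, 43, 47, 53, 59, 61, 67, 71, 73, 79, 83, 89, 97, 101, 103, 107]. Summing 1/p over these primes: 4701017770207212913287900722730772880277689/2566376117594999414479597815340071648394470 ≈ 1.8318. Mertens estimate ln ln(107) + 0.2615 ≈ 1.8033.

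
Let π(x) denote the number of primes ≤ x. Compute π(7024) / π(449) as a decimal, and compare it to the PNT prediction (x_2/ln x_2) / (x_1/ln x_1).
π(7024)/π(449) = 903/87 ≈ 10.3793;  PNT prediction ≈ 10.7864.

π(449) = 87 and π(7024) = 903, so π(7024)/π(449) ≈ 10.3793. The PNT-predicted ratio is (7024/ln(7024)) / (449/ln(449)) ≈ 10.7864. The two agree to within a few percent, as expected.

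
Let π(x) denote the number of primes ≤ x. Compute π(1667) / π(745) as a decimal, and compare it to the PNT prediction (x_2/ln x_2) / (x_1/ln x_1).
π(1667)/π(745) = 262/132 ≈ 1.9848;  PNT prediction ≈ 1.9947.

π(745) = 132 and π(1667) = 262, so π(1667)/π(745) ≈ 1.9848. The PNT-predicted ratio is (1667/ln(1667)) / (745/ln(745)) ≈ 1.9947. The two agree to within a few percent, as expected.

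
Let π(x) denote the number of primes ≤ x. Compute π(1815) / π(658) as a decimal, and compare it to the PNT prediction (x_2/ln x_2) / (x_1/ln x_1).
π(1815)/π(658) = 280/119 ≈ 2.3529;  PNT prediction ≈ 2.3854.

π(658) = 119 and π(1815) = 280, so π(1815)/π(658) ≈ 2.3529. The PNT-predicted ratio is (1815/ln(1815)) / (658/ln(658)) ≈ 2.3854. The two agree to within a few percent, as expected.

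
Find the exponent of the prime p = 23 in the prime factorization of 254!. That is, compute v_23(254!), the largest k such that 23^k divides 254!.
v_23(254!) = 11

Legendre's formula: v_p(n!) = Σ_{k ≥ 1} ⌊n / p^k⌋. For p = 23, n = 254, the terms are:
  ⌊254/23^1⌋ = ⌊254/23⌋ = 11
(the next term ⌊254/23^2⌋ = 0, terminating the sum). Summing: v_23(254!) = 11 = 11.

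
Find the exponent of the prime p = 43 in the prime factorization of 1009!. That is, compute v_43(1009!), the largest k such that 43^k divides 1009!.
v_43(1009!) = 23

Legendre's formula: v_p(n!) = Σ_{k ≥ 1} ⌊n / p^k⌋. For p = 43, n = 1009, the terms are:
  ⌊1009/43^1⌋ = ⌊1009/43⌋ = 23
(the next term ⌊1009/43^2⌋ = 0, terminating the sum). Summing: v_43(1009!) = 23 = 23.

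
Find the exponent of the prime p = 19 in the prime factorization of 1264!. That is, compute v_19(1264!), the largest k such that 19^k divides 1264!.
v_19(1264!) = 69

Legendre's formula: v_p(n!) = Σ_{k ≥ 1} ⌊n / p^k⌋. For p = 19, n = 1264, the terms are:
  ⌊1264/19^1⌋ = ⌊1264/19⌋ = 66
  ⌊1264/19^2⌋ = ⌊1264/361⌋ = 3
(the next term ⌊1264/19^3⌋ = 0, terminating the sum). Summing: v_19(1264!) = 66 + 3 = 69.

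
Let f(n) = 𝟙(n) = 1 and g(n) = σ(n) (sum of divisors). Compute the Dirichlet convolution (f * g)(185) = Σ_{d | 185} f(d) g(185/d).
(𝟙 * σ)(185) = 273

Divisors of 185: [1, 5, 37, 185]. For each d | 185:
  d = 1: 𝟙(1) · σ(185/1) = 1 · 228 = 228
  d = 5: 𝟙(5) · σ(185/5) = 1 · 38 = 38
  d = 37: 𝟙(37) · σ(185/37) = 1 · 6 = 6
  d = 185: 𝟙(185) · σ(185/185) = 1 · 1 = 1
Summing: (𝟙 * σ)(185) = 228 + 38 + 6 + 1 = 273.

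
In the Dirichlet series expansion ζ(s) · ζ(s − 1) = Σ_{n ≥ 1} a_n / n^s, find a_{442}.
σ(442) = 756

In the product (Σ m^0/m^s)(Σ k / k^s) = Σ (Σ_{d | n} d) / n^s, the coefficient of 1/n^s is σ(n) = Σ_{d | n} d. For n = 442, divisors are [1, 2, 13, 17, 26, 34, 221, 442]; summing: σ(442) = 756.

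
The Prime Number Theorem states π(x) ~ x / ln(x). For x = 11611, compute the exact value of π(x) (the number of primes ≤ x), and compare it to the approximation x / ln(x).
π(11611) = 1396;  x/ln(x) ≈ 1240.53;  relative error ≈ 11.14%.

Directly count primes up to 11611: π(11611) = 1396. The PNT approximation gives 11611/ln(11611) ≈ 11611/9.35971 ≈ 1240.53. Relative error (π(x) − x/ln(x)) / π(x) ≈ 11.14%; the approximation is known to undercount slightly (Li(x) is a better estimate).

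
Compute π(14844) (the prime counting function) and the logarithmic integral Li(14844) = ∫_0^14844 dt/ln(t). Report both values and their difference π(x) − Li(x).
π(14844) = 1739;  Li(14844) ≈ 1760.39;  π(x) − Li(x) ≈ -21.39.

Direct count of primes ≤ 14844 gives π(14844) = 1739. Numerical evaluation of the logarithmic integral gives Li(14844) ≈ 1760.39. The difference π(x) − Li(x) ≈ -21.39 is typically negative for small/moderate x (Li(x) overestimates), though Littlewood's theorem shows this sign changes infinitely often.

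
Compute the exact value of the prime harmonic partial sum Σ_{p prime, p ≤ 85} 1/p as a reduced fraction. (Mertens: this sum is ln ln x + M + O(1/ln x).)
Σ 1/p = 475714535349241099037539188841003/267064515689275851355624017992790

π(85) = 23, so the primes ≤ 85 are [2, 3, 5, 7, 11, 13, 17, 19, 23, 29, 31, 37, 41, 43, 47, 53, 59, 61, 67, 71, 73, 79, 83]. Summing 1/p over these primes: 475714535349241099037539188841003/267064515689275851355624017992790 ≈ 1.7813. Mertens estimate ln ln(85) + 0.2615 ≈ 1.7527.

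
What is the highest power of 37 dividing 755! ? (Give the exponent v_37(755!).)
v_37(755!) = 20

Legendre's formula: v_p(n!) = Σ_{k ≥ 1} ⌊n / p^k⌋. For p = 37, n = 755, the terms are:
  ⌊755/37^1⌋ = ⌊755/37⌋ = 20
(the next term ⌊755/37^2⌋ = 0, terminating the sum). Summing: v_37(755!) = 20 = 20.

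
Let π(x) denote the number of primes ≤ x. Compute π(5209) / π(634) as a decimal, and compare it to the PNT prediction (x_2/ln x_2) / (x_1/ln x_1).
π(5209)/π(634) = 693/115 ≈ 6.0261;  PNT prediction ≈ 6.1942.

π(634) = 115 and π(5209) = 693, so π(5209)/π(634) ≈ 6.0261. The PNT-predicted ratio is (5209/ln(5209)) / (634/ln(634)) ≈ 6.1942. The two agree to within a few percent, as expected.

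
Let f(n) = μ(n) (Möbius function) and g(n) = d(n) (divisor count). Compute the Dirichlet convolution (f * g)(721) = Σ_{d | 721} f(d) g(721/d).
(μ * d)(721) = 1

Divisors of 721: [1, 7, 103, 721]. For each d | 721:
  d = 1: μ(1) · d(721/1) = 1 · 4 = 4
  d = 7: μ(7) · d(721/7) = -1 · 2 = -2
  d = 103: μ(103) · d(721/103) = -1 · 2 = -2
  d = 721: μ(721) · d(721/721) = 1 · 1 = 1
Summing: (μ * d)(721) = 4 + -2 + -2 + 1 = 1.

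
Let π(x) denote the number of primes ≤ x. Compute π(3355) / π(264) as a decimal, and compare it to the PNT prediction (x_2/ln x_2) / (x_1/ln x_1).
π(3355)/π(264) = 472/56 ≈ 8.4286;  PNT prediction ≈ 8.7287.

π(264) = 56 and π(3355) = 472, so π(3355)/π(264) ≈ 8.4286. The PNT-predicted ratio is (3355/ln(3355)) / (264/ln(264)) ≈ 8.7287. The two agree to within a few percent, as expected.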